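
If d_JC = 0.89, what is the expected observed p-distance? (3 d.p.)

p = (3/4)(1 − e^(−4d/3)) = 0.75 × (1 − e^(-1.186667)) = 0.75 × (1 − 0.305237) = 0.521072.

0.521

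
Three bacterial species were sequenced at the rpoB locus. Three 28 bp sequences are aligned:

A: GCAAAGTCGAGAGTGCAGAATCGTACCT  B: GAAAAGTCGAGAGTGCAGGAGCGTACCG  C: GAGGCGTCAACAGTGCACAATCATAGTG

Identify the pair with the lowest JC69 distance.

A and B

A–B: 4/28 differ, p = 0.143, d = 0.158.
A–C: 11/28 differ, p = 0.393, d = 0.556.
B–C: 11/28 differ, p = 0.393, d = 0.556.
The smallest distance is between A and B.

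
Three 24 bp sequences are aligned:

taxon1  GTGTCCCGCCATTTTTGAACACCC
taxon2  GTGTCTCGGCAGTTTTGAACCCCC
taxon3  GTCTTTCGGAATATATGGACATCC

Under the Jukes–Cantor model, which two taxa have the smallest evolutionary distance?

taxon1–taxon2: 4/24 differ, p = 0.167, d = 0.188.
taxon1–taxon3: 9/24 differ, p = 0.375, d = 0.520.
taxon2–taxon3: 9/24 differ, p = 0.375, d = 0.520.
The smallest distance is between taxon1 and taxon2.

taxon1 and taxon2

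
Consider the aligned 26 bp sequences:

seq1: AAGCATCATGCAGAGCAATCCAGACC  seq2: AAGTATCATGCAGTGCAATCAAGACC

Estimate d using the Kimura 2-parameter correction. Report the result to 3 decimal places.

Of 26 sites, 1 differences are transitions and 2 are transversions, so P = 1/26 ≈ 0.038462 and Q = 2/26 ≈ 0.076923.
Under the Kimura two-parameter model, d = −½ ln(1 − 2P − Q) − ¼ ln(1 − 2Q).
1 − 2P − Q = 0.846153, giving −½ ln(0.846153) = 0.083528.
1 − 2Q = 0.846154, giving −¼ ln(0.846154) = 0.041763.
d = 0.083528 + 0.041763 = 0.125291.

0.125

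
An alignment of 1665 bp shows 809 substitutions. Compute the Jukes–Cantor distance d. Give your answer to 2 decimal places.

0.78

p = 809/1665 ≈ 0.485886.
d = −(3/4) ln(1 − 4p/3) = −0.75 ln(1 − 0.647848) = −0.75 ln(0.352152)
  = −0.75 × (-1.043692) = 0.782769 substitutions/site.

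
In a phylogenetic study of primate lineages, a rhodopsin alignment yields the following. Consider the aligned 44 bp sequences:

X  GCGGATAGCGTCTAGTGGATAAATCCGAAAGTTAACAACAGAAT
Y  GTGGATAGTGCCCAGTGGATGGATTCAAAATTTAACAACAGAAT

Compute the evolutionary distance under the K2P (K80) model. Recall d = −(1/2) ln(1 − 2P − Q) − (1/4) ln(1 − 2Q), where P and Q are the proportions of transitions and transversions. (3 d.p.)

0.256

Of 44 sites, 8 differences are transitions and 1 are transversions, so P = 8/44 ≈ 0.181818 and Q = 1/44 ≈ 0.022727.
Under the Kimura two-parameter model, d = −½ ln(1 − 2P − Q) − ¼ ln(1 − 2Q).
1 − 2P − Q = 0.613637, giving −½ ln(0.613637) = 0.244176.
1 − 2Q = 0.954546, giving −¼ ln(0.954546) = 0.011630.
d = 0.244176 + 0.011630 = 0.255806.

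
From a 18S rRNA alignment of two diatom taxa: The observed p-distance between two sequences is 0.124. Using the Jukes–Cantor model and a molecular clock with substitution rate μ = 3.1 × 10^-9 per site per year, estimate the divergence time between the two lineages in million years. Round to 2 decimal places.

21.86

d = −(3/4) ln(1 − 4p/3) = −0.75 ln(1 − 0.165333) = −0.75 ln(0.834667)
  = −0.75 × (-0.180722) = 0.135542 substitutions/site.
Under a molecular clock d = 2μt, so t = d/(2μ) = 0.135542 / (2 × 3.1 × 10^-9) = 21.86 million years.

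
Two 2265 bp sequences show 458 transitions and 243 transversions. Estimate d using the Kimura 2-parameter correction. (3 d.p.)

0.419

P = 458/2265 ≈ 0.202208 and Q = 243/2265 ≈ 0.107285.
Under the Kimura two-parameter model, d = −½ ln(1 − 2P − Q) − ¼ ln(1 − 2Q).
1 − 2P − Q = 0.488299, giving −½ ln(0.488299) = 0.358414.
1 − 2Q = 0.78543, giving −¼ ln(0.78543) = 0.060381.
d = 0.358414 + 0.060381 = 0.418795.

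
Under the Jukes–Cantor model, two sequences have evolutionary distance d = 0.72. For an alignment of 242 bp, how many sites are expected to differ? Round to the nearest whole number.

Invert JC69: p = (3/4)(1 − e^(−4d/3)) = 0.75 × (1 − e^(-0.96)) = 0.75 × (1 − 0.382893) = 0.462830.
Expected differing sites = pL ≈ 0.462830 × 242 = 112.00486 ≈ 112.

112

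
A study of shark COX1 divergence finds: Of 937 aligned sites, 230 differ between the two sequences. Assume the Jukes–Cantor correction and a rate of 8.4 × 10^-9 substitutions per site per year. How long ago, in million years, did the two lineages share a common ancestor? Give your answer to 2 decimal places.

p = 230/937 ≈ 0.245464.
d = −(3/4) ln(1 − 4p/3) = −0.75 ln(1 − 0.327285) = −0.75 ln(0.672715)
  = −0.75 × (-0.396434) = 0.297326 substitutions/site.
Under a molecular clock d = 2μt, so t = d/(2μ) = 0.297326 / (2 × 8.4 × 10^-9) = 17.70 million years.

17.70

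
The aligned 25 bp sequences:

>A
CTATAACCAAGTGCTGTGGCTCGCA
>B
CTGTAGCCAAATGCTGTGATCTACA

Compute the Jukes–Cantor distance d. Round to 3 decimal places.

0.417

The sequences differ at 8 of 25 sites (3, 6, 11, 19, 20, 21, 22, 23), so p = 8/25 = 0.32.
d = −(3/4) ln(1 − 4p/3) = −0.75 ln(1 − 0.426667) = −0.75 ln(0.573333)
  = −0.75 × (-0.556289) = 0.417217 substitutions/site.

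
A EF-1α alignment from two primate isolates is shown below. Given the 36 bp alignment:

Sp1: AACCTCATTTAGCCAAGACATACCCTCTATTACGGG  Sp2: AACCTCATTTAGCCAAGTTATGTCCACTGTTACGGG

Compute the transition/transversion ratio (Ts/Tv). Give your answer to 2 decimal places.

Transitions are A↔G and C↔T; transversions are all other mismatches.
Transitions: 4. Transversions: 2.
R = 4/2 = 2.00.

2.00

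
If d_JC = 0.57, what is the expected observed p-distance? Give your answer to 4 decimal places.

p = (3/4)(1 − e^(−4d/3)) = 0.75 × (1 − e^(-0.76)) = 0.75 × (1 − 0.467666) = 0.399251.

0.3993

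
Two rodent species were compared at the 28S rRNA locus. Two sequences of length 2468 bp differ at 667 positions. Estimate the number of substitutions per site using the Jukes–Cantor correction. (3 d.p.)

p = 667/2468 ≈ 0.270259.
d = −(3/4) ln(1 − 4p/3) = −0.75 ln(1 − 0.360345) = −0.75 ln(0.639655)
  = −0.75 × (-0.446826) = 0.335120 substitutions/site.

0.335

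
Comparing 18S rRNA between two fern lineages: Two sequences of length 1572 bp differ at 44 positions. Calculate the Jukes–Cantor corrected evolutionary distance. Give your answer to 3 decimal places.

p = 44/1572 ≈ 0.02799.
d = −(3/4) ln(1 − 4p/3) = −0.75 ln(1 − 0.03732) = −0.75 ln(0.96268)
  = −0.75 × (-0.038034) = 0.028526 substitutions/site.

0.029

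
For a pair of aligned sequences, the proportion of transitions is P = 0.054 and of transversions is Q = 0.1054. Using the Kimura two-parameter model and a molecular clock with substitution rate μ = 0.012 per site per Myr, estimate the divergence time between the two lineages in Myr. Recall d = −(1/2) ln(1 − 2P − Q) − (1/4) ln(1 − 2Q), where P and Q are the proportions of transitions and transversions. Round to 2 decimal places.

Under the Kimura two-parameter model, d = −½ ln(1 − 2P − Q) − ¼ ln(1 − 2Q).
1 − 2P − Q = 0.7866, giving −½ ln(0.7866) = 0.120018.
1 − 2Q = 0.7892, giving −¼ ln(0.7892) = 0.059184.
d = 0.120018 + 0.059184 = 0.179202.
Under a molecular clock d = 2μt, so t = d/(2μ) = 0.179202 / (2 × 0.012) = 7.47 Myr.

7.47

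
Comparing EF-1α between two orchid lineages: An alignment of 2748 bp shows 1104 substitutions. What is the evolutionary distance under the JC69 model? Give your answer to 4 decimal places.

0.5754

p = 1104/2748 ≈ 0.401747.
d = −(3/4) ln(1 − 4p/3) = −0.75 ln(1 − 0.535663) = −0.75 ln(0.464337)
  = −0.75 × (-0.767145) = 0.575359 substitutions/site.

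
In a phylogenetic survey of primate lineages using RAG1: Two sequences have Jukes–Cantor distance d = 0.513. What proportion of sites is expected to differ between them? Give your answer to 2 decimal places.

p = (3/4)(1 − e^(−4d/3)) = 0.75 × (1 − e^(-0.684)) = 0.75 × (1 − 0.504595) = 0.371554.

0.37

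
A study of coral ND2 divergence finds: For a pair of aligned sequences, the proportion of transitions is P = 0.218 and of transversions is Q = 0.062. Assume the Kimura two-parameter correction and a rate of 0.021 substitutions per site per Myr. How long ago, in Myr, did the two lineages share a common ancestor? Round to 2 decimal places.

Under the Kimura two-parameter model, d = −½ ln(1 − 2P − Q) − ¼ ln(1 − 2Q).
1 − 2P − Q = 0.502, giving −½ ln(0.502) = 0.344578.
1 − 2Q = 0.876, giving −¼ ln(0.876) = 0.033097.
d = 0.344578 + 0.033097 = 0.377675.
Under a molecular clock d = 2μt, so t = d/(2μ) = 0.377675 / (2 × 0.021) = 8.99 Myr.

8.99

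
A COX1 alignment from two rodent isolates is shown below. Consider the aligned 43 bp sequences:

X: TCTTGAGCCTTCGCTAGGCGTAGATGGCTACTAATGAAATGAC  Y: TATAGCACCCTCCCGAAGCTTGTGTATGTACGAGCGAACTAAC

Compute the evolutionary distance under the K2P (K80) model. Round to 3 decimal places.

0.740

Of 43 sites, 9 differences are transitions and 11 are transversions, so P = 9/43 ≈ 0.209302 and Q = 11/43 ≈ 0.255814.
Under the Kimura two-parameter model, d = −½ ln(1 − 2P − Q) − ¼ ln(1 − 2Q).
1 − 2P − Q = 0.325582, giving −½ ln(0.325582) = 0.561070.
1 − 2Q = 0.488372, giving −¼ ln(0.488372) = 0.179169.
d = 0.561070 + 0.179169 = 0.740239.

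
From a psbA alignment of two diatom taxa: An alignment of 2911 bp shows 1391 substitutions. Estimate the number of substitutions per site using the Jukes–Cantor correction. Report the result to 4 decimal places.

p = 1391/2911 ≈ 0.477843.
d = −(3/4) ln(1 − 4p/3) = −0.75 ln(1 − 0.637124) = −0.75 ln(0.362876)
  = −0.75 × (-1.013694) = 0.760271 substitutions/site.

0.7603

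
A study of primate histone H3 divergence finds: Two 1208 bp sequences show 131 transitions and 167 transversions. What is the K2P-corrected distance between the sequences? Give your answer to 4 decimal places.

0.3003

P = 131/1208 ≈ 0.108444 and Q = 167/1208 ≈ 0.138245.
Under the Kimura two-parameter model, d = −½ ln(1 − 2P − Q) − ¼ ln(1 − 2Q).
1 − 2P − Q = 0.644867, giving −½ ln(0.644867) = 0.219356.
1 − 2Q = 0.72351, giving −¼ ln(0.72351) = 0.080910.
d = 0.219356 + 0.080910 = 0.300266.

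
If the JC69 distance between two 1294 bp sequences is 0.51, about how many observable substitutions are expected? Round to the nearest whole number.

479

Invert JC69: p = (3/4)(1 − e^(−4d/3)) = 0.75 × (1 − e^(-0.68)) = 0.75 × (1 − 0.506617) = 0.370037.
Expected differing sites = pL ≈ 0.370037 × 1294 = 478.827878 ≈ 479.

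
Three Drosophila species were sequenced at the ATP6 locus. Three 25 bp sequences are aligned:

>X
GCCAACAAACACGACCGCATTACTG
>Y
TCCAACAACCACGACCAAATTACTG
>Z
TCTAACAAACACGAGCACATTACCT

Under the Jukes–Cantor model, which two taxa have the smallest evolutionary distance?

X–Y: 4/25 differ, p = 0.160, d = 0.180.
X–Z: 6/25 differ, p = 0.240, d = 0.289.
Y–Z: 6/25 differ, p = 0.240, d = 0.289.
The smallest distance is between X and Y.

X and Y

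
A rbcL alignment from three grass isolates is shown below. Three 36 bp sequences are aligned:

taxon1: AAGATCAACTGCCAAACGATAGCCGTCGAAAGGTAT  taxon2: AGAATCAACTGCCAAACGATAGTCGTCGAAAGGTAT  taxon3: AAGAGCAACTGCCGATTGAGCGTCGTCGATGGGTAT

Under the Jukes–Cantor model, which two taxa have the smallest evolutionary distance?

taxon1–taxon2: 3/36 differ, p = 0.083, d = 0.088.
taxon1–taxon3: 9/36 differ, p = 0.250, d = 0.304.
taxon2–taxon3: 10/36 differ, p = 0.278, d = 0.347.
The smallest distance is between taxon1 and taxon2.

taxon1 and taxon2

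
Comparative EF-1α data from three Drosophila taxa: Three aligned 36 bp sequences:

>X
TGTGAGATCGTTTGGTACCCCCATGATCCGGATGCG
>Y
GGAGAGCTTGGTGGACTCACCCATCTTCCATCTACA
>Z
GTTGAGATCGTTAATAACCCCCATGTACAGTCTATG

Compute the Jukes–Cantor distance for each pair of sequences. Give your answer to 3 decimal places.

X–Y: 17/36 sites differ → p ≈ 0.472222, d = −0.75 ln(1 − 0.629629) = 0.744938 ≈ 0.745.
X–Z: 13/36 sites differ → p ≈ 0.361111, d = −0.75 ln(1 − 0.481481) = 0.492584 ≈ 0.493.
Y–Z: 17/36 sites differ → p ≈ 0.472222, d = −0.75 ln(1 − 0.629629) = 0.744938 ≈ 0.745.

d(X,Y) = 0.745, d(X,Z) = 0.493, d(Y,Z) = 0.745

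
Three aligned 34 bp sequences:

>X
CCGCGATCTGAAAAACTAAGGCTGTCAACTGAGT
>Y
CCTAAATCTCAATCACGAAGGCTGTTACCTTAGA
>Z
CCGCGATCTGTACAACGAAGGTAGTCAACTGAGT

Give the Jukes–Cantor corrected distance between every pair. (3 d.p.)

d(X,Y) = 0.423, d(X,Z) = 0.164, d(Y,Z) = 0.535

X–Y: 11/34 sites differ → p ≈ 0.323529, d = −0.75 ln(1 − 0.431372) = 0.423397 ≈ 0.423.
X–Z: 5/34 sites differ → p ≈ 0.147059, d = −0.75 ln(1 − 0.196079) = 0.163691 ≈ 0.164.
Y–Z: 13/34 sites differ → p ≈ 0.382353, d = −0.75 ln(1 − 0.509804) = 0.534712 ≈ 0.535.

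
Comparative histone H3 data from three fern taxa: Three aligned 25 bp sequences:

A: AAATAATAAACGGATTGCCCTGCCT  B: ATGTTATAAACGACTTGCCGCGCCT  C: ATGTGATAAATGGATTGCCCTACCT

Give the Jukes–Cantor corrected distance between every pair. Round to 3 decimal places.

A–B: 7/25 sites differ → p = 0.28, d = −0.75 ln(1 − 0.373333) = 0.350505 ≈ 0.351.
A–C: 5/25 sites differ → p = 0.2, d = −0.75 ln(1 − 0.266667) = 0.232617 ≈ 0.233.
B–C: 7/25 sites differ → p = 0.28, d = −0.75 ln(1 − 0.373333) = 0.350505 ≈ 0.351.

d(A,B) = 0.351, d(A,C) = 0.233, d(B,C) = 0.351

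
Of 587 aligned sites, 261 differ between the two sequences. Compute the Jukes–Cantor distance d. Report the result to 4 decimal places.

0.6739

p = 261/587 ≈ 0.444634.
d = −(3/4) ln(1 − 4p/3) = −0.75 ln(1 − 0.592845) = −0.75 ln(0.407155)
  = −0.75 × (-0.898561) = 0.673921 substitutions/site.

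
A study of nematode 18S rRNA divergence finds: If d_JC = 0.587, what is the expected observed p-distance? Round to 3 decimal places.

p = (3/4)(1 − e^(−4d/3)) = 0.75 × (1 − e^(-0.782667)) = 0.75 × (1 − 0.457185) = 0.407111.

0.407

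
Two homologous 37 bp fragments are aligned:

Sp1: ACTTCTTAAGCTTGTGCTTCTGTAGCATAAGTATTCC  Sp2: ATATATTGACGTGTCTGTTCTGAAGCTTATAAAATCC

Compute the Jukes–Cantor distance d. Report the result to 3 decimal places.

0.711

The sequences differ at 17 of 37 sites, so p = 17/37 ≈ 0.459459.
d = −(3/4) ln(1 − 4p/3) = −0.75 ln(1 − 0.612612) = −0.75 ln(0.387388)
  = −0.75 × (-0.948329) = 0.711247 substitutions/site.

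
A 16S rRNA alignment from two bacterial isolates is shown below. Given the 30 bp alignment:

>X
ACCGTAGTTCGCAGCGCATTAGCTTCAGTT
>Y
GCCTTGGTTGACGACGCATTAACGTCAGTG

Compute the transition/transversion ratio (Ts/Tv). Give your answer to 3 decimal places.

1.500

Transitions are A↔G and C↔T; transversions are all other mismatches.
Transitions: 6. Transversions: 4.
R = 6/4 = 1.500.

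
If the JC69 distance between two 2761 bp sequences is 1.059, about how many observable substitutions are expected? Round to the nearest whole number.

Invert JC69: p = (3/4)(1 − e^(−4d/3)) = 0.75 × (1 − e^(-1.412)) = 0.75 × (1 − 0.243655) = 0.567259.
Expected differing sites = pL ≈ 0.567259 × 2761 = 1566.202099 ≈ 1566.

1566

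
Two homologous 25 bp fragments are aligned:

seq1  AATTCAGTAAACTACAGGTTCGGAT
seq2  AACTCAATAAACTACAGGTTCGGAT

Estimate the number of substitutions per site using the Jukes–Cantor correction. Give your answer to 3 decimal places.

The sequences differ at 2 of 25 sites (3, 7), so p = 2/25 = 0.08.
d = −(3/4) ln(1 − 4p/3) = −0.75 ln(1 − 0.106667) = −0.75 ln(0.893333)
  = −0.75 × (-0.112796) = 0.084597 substitutions/site.

0.085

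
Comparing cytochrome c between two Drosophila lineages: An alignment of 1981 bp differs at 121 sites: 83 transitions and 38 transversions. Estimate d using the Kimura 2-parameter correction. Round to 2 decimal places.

0.06

P = 83/1981 ≈ 0.041898 and Q = 38/1981 ≈ 0.019182.
Under the Kimura two-parameter model, d = −½ ln(1 − 2P − Q) − ¼ ln(1 − 2Q).
1 − 2P − Q = 0.897022, giving −½ ln(0.897022) = 0.054337.
1 − 2Q = 0.961636, giving −¼ ln(0.961636) = 0.009780.
d = 0.054337 + 0.009780 = 0.064117.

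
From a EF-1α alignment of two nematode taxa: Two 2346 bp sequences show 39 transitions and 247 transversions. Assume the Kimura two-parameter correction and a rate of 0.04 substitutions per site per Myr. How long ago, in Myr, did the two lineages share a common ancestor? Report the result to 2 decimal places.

1.67

P = 39/2346 ≈ 0.016624 and Q = 247/2346 ≈ 0.105286.
Under the Kimura two-parameter model, d = −½ ln(1 − 2P − Q) − ¼ ln(1 − 2Q).
1 − 2P − Q = 0.861466, giving −½ ln(0.861466) = 0.074560.
1 − 2Q = 0.789428, giving −¼ ln(0.789428) = 0.059112.
d = 0.074560 + 0.059112 = 0.133672.
Under a molecular clock d = 2μt, so t = d/(2μ) = 0.133672 / (2 × 0.04) = 1.67 Myr.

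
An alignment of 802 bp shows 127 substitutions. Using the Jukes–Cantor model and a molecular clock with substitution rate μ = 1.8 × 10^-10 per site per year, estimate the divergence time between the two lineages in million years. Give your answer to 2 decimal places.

p = 127/802 ≈ 0.158354.
d = −(3/4) ln(1 − 4p/3) = −0.75 ln(1 − 0.211139) = −0.75 ln(0.788861)
  = −0.75 × (-0.237165) = 0.177874 substitutions/site.
Under a molecular clock d = 2μt, so t = d/(2μ) = 0.177874 / (2 × 1.8 × 10^-10) = 494.09 million years.

494.09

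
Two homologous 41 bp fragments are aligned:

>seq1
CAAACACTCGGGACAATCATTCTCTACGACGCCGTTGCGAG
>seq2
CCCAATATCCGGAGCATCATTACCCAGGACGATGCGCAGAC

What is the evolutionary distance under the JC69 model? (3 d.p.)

0.722

The sequences differ at 19 of 41 sites, so p = 19/41 ≈ 0.463415.
d = −(3/4) ln(1 − 4p/3) = −0.75 ln(1 − 0.617887) = −0.75 ln(0.382113)
  = −0.75 × (-0.962039) = 0.721529 substitutions/site.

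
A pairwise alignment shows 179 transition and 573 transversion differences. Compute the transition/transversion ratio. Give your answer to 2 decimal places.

0.31

R = 179/573 = 0.312390… ≈ 0.31 (to 2 d.p.).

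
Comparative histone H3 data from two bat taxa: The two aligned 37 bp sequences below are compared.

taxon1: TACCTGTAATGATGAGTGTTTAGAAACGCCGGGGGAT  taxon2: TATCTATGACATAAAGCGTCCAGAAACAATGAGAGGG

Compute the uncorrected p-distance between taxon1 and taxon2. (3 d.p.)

The sequences differ at 18 of 37 positions.
p = 18/37 = 0.486486… ≈ 0.486 (to 3 d.p.).

0.486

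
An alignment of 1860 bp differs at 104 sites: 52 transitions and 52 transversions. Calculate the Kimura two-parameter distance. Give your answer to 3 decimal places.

P = 52/1860 ≈ 0.027957 and Q = 52/1860 ≈ 0.027957.
Under the Kimura two-parameter model, d = −½ ln(1 − 2P − Q) − ¼ ln(1 − 2Q).
1 − 2P − Q = 0.916129, giving −½ ln(0.916129) = 0.043799.
1 − 2Q = 0.944086, giving −¼ ln(0.944086) = 0.014385.
d = 0.043799 + 0.014385 = 0.058184.

0.058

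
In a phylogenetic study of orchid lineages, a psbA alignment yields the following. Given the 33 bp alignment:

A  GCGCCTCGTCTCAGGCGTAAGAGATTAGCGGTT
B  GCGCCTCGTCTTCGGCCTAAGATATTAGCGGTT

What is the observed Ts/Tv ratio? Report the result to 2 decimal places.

0.33

Transitions are A↔G and C↔T; transversions are all other mismatches.
Transitions: 1. Transversions: 3.
R = 1/3 = 0.333333… ≈ 0.33 (to 2 d.p.).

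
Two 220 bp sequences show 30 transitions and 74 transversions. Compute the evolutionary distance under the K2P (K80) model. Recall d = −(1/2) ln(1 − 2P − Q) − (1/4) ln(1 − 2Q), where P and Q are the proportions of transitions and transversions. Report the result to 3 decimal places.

P = 30/220 ≈ 0.136364 and Q = 74/220 ≈ 0.336364.
Under the Kimura two-parameter model, d = −½ ln(1 − 2P − Q) − ¼ ln(1 − 2Q).
1 − 2P − Q = 0.390908, giving −½ ln(0.390908) = 0.469642.
1 − 2Q = 0.327272, giving −¼ ln(0.327272) = 0.279241.
d = 0.469642 + 0.279241 = 0.748883.

0.749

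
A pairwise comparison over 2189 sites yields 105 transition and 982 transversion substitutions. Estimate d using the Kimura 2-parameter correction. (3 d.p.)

0.962

P = 105/2189 ≈ 0.047967 and Q = 982/2189 ≈ 0.448607.
Under the Kimura two-parameter model, d = −½ ln(1 − 2P − Q) − ¼ ln(1 − 2Q).
1 − 2P − Q = 0.455459, giving −½ ln(0.455459) = 0.393225.
1 − 2Q = 0.102786, giving −¼ ln(0.102786) = 0.568777.
d = 0.393225 + 0.568777 = 0.962002.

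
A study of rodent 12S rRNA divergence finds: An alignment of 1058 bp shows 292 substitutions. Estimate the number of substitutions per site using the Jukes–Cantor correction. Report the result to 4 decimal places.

p = 292/1058 ≈ 0.275992.
d = −(3/4) ln(1 − 4p/3) = −0.75 ln(1 − 0.367989) = −0.75 ln(0.632011)
  = −0.75 × (-0.458848) = 0.344136 substitutions/site.

0.3441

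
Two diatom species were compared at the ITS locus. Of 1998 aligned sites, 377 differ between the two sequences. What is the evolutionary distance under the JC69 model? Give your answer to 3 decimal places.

p = 377/1998 ≈ 0.188689.
d = −(3/4) ln(1 − 4p/3) = −0.75 ln(1 − 0.251585) = −0.75 ln(0.748415)
  = −0.75 × (-0.289798) = 0.217349 substitutions/site.

0.217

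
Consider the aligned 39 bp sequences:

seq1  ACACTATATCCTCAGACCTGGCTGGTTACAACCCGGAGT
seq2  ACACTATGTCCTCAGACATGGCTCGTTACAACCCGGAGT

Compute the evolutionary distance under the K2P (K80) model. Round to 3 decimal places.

0.081

Of 39 sites, 1 differences are transitions and 2 are transversions, so P = 1/39 ≈ 0.025641 and Q = 2/39 ≈ 0.051282.
Under the Kimura two-parameter model, d = −½ ln(1 − 2P − Q) − ¼ ln(1 − 2Q).
1 − 2P − Q = 0.897436, giving −½ ln(0.897436) = 0.054107.
1 − 2Q = 0.897436, giving −¼ ln(0.897436) = 0.027053.
d = 0.054107 + 0.027053 = 0.081160.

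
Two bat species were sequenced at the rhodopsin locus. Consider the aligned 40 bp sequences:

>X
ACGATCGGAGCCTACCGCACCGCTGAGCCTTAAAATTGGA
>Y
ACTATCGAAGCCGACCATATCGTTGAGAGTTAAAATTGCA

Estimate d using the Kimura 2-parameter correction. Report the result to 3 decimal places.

Of 40 sites, 5 differences are transitions and 5 are transversions, so P = 5/40 = 0.125 and Q = 5/40 = 0.125.
Under the Kimura two-parameter model, d = −½ ln(1 − 2P − Q) − ¼ ln(1 − 2Q).
1 − 2P − Q = 0.625, giving −½ ln(0.625) = 0.235002.
1 − 2Q = 0.75, giving −¼ ln(0.75) = 0.071921.
d = 0.235002 + 0.071921 = 0.306923.

0.307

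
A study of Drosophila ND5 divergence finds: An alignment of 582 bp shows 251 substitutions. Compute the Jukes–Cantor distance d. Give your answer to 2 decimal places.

p = 251/582 ≈ 0.431271.
d = −(3/4) ln(1 − 4p/3) = −0.75 ln(1 − 0.575028) = −0.75 ln(0.424972)
  = −0.75 × (-0.855732) = 0.641799 substitutions/site.

0.64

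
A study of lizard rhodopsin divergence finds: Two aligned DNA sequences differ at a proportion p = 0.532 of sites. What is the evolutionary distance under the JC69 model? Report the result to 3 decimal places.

d = −(3/4) ln(1 − 4p/3) = −0.75 ln(1 − 0.709333) = −0.75 ln(0.290667)
  = −0.75 × (-1.235577) = 0.926683 substitutions/site.

0.927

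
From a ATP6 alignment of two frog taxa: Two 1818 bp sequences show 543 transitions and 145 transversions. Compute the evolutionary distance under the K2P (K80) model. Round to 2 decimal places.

0.61

P = 543/1818 ≈ 0.29868 and Q = 145/1818 ≈ 0.079758.
Under the Kimura two-parameter model, d = −½ ln(1 − 2P − Q) − ¼ ln(1 − 2Q).
1 − 2P − Q = 0.322882, giving −½ ln(0.322882) = 0.565234.
1 − 2Q = 0.840484, giving −¼ ln(0.840484) = 0.043444.
d = 0.565234 + 0.043444 = 0.608678.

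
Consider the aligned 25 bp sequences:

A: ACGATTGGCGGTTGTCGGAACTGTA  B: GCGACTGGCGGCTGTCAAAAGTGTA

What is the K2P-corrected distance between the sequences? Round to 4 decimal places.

Of 25 sites, 5 differences are transitions and 1 are transversions, so P = 5/25 = 0.2 and Q = 1/25 = 0.04.
Under the Kimura two-parameter model, d = −½ ln(1 − 2P − Q) − ¼ ln(1 − 2Q).
1 − 2P − Q = 0.56, giving −½ ln(0.56) = 0.289909.
1 − 2Q = 0.92, giving −¼ ln(0.92) = 0.020845.
d = 0.289909 + 0.020845 = 0.310754.

0.3108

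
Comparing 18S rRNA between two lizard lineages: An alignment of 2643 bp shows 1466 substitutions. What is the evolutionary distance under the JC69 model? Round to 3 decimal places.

p = 1466/2643 ≈ 0.554673.
d = −(3/4) ln(1 − 4p/3) = −0.75 ln(1 − 0.739564) = −0.75 ln(0.260436)
  = −0.75 × (-1.345398) = 1.009049 substitutions/site.

1.009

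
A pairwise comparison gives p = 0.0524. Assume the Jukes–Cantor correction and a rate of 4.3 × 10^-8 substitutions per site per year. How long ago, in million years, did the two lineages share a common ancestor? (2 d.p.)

0.63

d = −(3/4) ln(1 − 4p/3) = −0.75 ln(1 − 0.069867) = −0.75 ln(0.930133)
  = −0.75 × (-0.072428) = 0.054321 substitutions/site.
Under a molecular clock d = 2μt, so t = d/(2μ) = 0.054321 / (2 × 4.3 × 10^-8) = 0.63 million years.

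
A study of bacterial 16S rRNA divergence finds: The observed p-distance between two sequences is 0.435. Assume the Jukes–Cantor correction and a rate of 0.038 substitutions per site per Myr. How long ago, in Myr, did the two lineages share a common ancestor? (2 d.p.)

d = −(3/4) ln(1 − 4p/3) = −0.75 ln(1 − 0.58) = −0.75 ln(0.42)
  = −0.75 × (-0.867501) = 0.650626 substitutions/site.
Under a molecular clock d = 2μt, so t = d/(2μ) = 0.650626 / (2 × 0.038) = 8.56 Myr.

8.56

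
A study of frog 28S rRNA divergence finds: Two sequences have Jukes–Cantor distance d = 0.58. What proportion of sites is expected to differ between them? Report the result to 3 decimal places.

0.404

p = (3/4)(1 − e^(−4d/3)) = 0.75 × (1 − e^(-0.773333)) = 0.75 × (1 − 0.461472) = 0.403896.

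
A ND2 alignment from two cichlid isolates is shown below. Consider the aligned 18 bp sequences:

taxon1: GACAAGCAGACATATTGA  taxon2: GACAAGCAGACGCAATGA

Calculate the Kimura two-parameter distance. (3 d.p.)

0.192

Of 18 sites, 2 differences are transitions and 1 are transversions, so P = 2/18 ≈ 0.111111 and Q = 1/18 ≈ 0.055556.
Under the Kimura two-parameter model, d = −½ ln(1 − 2P − Q) − ¼ ln(1 − 2Q).
1 − 2P − Q = 0.722222, giving −½ ln(0.722222) = 0.162711.
1 − 2Q = 0.888888, giving −¼ ln(0.888888) = 0.029446.
d = 0.162711 + 0.029446 = 0.192157.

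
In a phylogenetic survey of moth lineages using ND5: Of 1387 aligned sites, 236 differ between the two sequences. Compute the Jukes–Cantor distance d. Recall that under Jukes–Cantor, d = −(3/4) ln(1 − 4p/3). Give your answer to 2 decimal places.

0.19

p = 236/1387 ≈ 0.170151.
d = −(3/4) ln(1 − 4p/3) = −0.75 ln(1 − 0.226868) = −0.75 ln(0.773132)
  = −0.75 × (-0.257305) = 0.192979 substitutions/site.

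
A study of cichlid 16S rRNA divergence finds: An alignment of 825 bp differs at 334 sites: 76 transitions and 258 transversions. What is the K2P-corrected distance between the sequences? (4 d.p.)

P = 76/825 ≈ 0.092121 and Q = 258/825 ≈ 0.312727.
Under the Kimura two-parameter model, d = −½ ln(1 − 2P − Q) − ¼ ln(1 − 2Q).
1 − 2P − Q = 0.503031, giving −½ ln(0.503031) = 0.343552.
1 − 2Q = 0.374546, giving −¼ ln(0.374546) = 0.245510.
d = 0.343552 + 0.245510 = 0.589062.

0.5891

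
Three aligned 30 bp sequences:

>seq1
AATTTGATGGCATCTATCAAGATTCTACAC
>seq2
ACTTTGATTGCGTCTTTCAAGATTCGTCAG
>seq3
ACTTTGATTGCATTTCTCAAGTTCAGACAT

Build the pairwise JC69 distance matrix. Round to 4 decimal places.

d(seq1,seq2) = 0.2795, d(seq1,seq3) = 0.3831, d(seq2,seq3) = 0.3295

seq1–seq2: 7/30 sites differ → p ≈ 0.233333, d = −0.75 ln(1 − 0.311111) = 0.279506 ≈ 0.2795.
seq1–seq3: 9/30 sites differ → p = 0.3, d = −0.75 ln(1 − 0.4) = 0.383119 ≈ 0.3831.
seq2–seq3: 8/30 sites differ → p ≈ 0.266667, d = −0.75 ln(1 − 0.355556) = 0.329526 ≈ 0.3295.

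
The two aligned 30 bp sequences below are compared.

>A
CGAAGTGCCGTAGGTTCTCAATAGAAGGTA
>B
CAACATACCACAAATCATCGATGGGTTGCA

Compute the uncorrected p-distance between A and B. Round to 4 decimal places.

The sequences differ at 16 of 30 positions.
p = 16/30 = 0.533333… ≈ 0.5333 (to 4 d.p.).

0.5333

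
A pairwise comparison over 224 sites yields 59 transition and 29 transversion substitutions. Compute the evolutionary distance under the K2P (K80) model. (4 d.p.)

P = 59/224 ≈ 0.263393 and Q = 29/224 ≈ 0.129464.
Under the Kimura two-parameter model, d = −½ ln(1 − 2P − Q) − ¼ ln(1 − 2Q).
1 − 2P − Q = 0.34375, giving −½ ln(0.34375) = 0.533920.
1 − 2Q = 0.741072, giving −¼ ln(0.741072) = 0.074914.
d = 0.533920 + 0.074914 = 0.608834.

0.6088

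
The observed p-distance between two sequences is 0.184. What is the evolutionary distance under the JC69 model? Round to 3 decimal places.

d = −(3/4) ln(1 − 4p/3) = −0.75 ln(1 − 0.245333) = −0.75 ln(0.754667)
  = −0.75 × (-0.281479) = 0.211109 substitutions/site.

0.211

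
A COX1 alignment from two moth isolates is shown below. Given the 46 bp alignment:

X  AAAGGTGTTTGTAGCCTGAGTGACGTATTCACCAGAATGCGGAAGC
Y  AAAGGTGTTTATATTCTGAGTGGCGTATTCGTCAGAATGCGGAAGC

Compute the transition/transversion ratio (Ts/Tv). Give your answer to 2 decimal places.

Transitions are A↔G and C↔T; transversions are all other mismatches.
Transitions: 5. Transversions: 1.
R = 5/1 = 5.00.

5.00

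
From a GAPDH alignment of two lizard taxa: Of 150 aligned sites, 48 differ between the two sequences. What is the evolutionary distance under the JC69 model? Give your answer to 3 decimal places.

0.417

p = 48/150 = 0.32.
d = −(3/4) ln(1 − 4p/3) = −0.75 ln(1 − 0.426667) = −0.75 ln(0.573333)
  = −0.75 × (-0.556289) = 0.417217 substitutions/site.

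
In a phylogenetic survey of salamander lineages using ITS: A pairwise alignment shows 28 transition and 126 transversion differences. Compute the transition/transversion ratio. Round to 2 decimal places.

R = 28/126 = 0.222222… ≈ 0.22 (to 2 d.p.).

0.22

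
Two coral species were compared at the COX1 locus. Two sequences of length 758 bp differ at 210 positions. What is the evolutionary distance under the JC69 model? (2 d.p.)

0.35

p = 210/758 ≈ 0.277045.
d = −(3/4) ln(1 − 4p/3) = −0.75 ln(1 − 0.369393) = −0.75 ln(0.630607)
  = −0.75 × (-0.461072) = 0.345804 substitutions/site.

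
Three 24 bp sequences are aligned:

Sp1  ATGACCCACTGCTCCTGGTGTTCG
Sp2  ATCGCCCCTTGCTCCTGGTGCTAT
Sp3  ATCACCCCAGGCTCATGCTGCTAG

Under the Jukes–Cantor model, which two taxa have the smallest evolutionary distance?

Sp1–Sp2: 7/24 differ, p = 0.292, d = 0.369.
Sp1–Sp3: 8/24 differ, p = 0.333, d = 0.441.
Sp2–Sp3: 6/24 differ, p = 0.250, d = 0.304.
The smallest distance is between Sp2 and Sp3.

Sp2 and Sp3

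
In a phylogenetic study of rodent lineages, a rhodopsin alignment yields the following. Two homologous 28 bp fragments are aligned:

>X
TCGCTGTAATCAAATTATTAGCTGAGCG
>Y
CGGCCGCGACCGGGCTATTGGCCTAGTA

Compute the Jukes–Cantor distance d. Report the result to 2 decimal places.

The sequences differ at 15 of 28 sites, so p = 15/28 ≈ 0.535714.
d = −(3/4) ln(1 − 4p/3) = −0.75 ln(1 − 0.714285) = −0.75 ln(0.285715)
  = −0.75 × (-1.252760) = 0.939570 substitutions/site.

0.94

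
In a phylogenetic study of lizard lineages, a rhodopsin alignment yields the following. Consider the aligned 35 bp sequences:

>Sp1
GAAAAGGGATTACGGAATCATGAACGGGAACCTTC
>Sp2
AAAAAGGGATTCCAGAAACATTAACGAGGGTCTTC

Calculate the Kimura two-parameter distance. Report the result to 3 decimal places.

Of 35 sites, 6 differences are transitions and 3 are transversions, so P = 6/35 ≈ 0.171429 and Q = 3/35 ≈ 0.085714.
Under the Kimura two-parameter model, d = −½ ln(1 − 2P − Q) − ¼ ln(1 − 2Q).
1 − 2P − Q = 0.571428, giving −½ ln(0.571428) = 0.279808.
1 − 2Q = 0.828572, giving −¼ ln(0.828572) = 0.047013.
d = 0.279808 + 0.047013 = 0.326821.

0.327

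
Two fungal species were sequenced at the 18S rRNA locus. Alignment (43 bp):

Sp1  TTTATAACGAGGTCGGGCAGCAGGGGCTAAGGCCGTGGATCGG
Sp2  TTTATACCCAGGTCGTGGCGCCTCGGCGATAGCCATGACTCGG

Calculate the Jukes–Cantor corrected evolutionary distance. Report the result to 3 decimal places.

The sequences differ at 14 of 43 sites, so p = 14/43 ≈ 0.325581.
d = −(3/4) ln(1 − 4p/3) = −0.75 ln(1 − 0.434108) = −0.75 ln(0.565892)
  = −0.75 × (-0.569352) = 0.427014 substitutions/site.

0.427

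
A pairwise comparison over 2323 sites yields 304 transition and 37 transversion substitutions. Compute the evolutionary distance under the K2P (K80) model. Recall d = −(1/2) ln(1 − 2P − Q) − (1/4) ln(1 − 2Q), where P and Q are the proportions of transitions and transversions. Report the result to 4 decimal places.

P = 304/2323 ≈ 0.130865 and Q = 37/2323 ≈ 0.015928.
Under the Kimura two-parameter model, d = −½ ln(1 − 2P − Q) − ¼ ln(1 − 2Q).
1 − 2P − Q = 0.722342, giving −½ ln(0.722342) = 0.162628.
1 − 2Q = 0.968144, giving −¼ ln(0.968144) = 0.008094.
d = 0.162628 + 0.008094 = 0.170722.

0.1707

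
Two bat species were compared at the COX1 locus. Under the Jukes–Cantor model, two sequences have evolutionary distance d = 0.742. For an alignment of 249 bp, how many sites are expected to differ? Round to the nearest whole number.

117

Invert JC69: p = (3/4)(1 − e^(−4d/3)) = 0.75 × (1 − e^(-0.989333)) = 0.75 × (1 − 0.371825) = 0.471131.
Expected differing sites = pL ≈ 0.471131 × 249 = 117.311619 ≈ 117.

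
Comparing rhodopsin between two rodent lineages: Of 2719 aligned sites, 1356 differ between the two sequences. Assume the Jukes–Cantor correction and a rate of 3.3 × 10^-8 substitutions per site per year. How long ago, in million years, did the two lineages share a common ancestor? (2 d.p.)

p = 1356/2719 ≈ 0.498713.
d = −(3/4) ln(1 − 4p/3) = −0.75 ln(1 − 0.664951) = −0.75 ln(0.335049)
  = −0.75 × (-1.093478) = 0.820109 substitutions/site.
Under a molecular clock d = 2μt, so t = d/(2μ) = 0.820109 / (2 × 3.3 × 10^-8) = 12.43 million years.

12.43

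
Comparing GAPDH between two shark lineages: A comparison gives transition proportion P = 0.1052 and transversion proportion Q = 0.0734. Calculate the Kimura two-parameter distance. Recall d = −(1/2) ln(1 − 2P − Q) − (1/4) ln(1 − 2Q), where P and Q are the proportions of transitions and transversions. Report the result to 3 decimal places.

0.207

Under the Kimura two-parameter model, d = −½ ln(1 − 2P − Q) − ¼ ln(1 − 2Q).
1 − 2P − Q = 0.7162, giving −½ ln(0.7162) = 0.166898.
1 − 2Q = 0.8532, giving −¼ ln(0.8532) = 0.039690.
d = 0.166898 + 0.039690 = 0.206588.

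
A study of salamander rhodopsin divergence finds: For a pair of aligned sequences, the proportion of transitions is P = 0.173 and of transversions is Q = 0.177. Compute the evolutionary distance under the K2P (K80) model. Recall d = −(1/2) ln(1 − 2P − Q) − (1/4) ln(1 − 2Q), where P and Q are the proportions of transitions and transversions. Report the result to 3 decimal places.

Under the Kimura two-parameter model, d = −½ ln(1 − 2P − Q) − ¼ ln(1 − 2Q).
1 − 2P − Q = 0.477, giving −½ ln(0.477) = 0.370119.
1 − 2Q = 0.646, giving −¼ ln(0.646) = 0.109239.
d = 0.370119 + 0.109239 = 0.479358.

0.479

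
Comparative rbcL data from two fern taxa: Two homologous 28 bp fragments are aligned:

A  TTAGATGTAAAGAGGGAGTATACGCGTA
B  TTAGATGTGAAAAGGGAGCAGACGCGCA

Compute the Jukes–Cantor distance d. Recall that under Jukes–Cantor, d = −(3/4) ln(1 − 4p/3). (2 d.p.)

The sequences differ at 5 of 28 sites (9, 12, 19, 21, 27), so p = 5/28 ≈ 0.178571.
d = −(3/4) ln(1 − 4p/3) = −0.75 ln(1 − 0.238095) = −0.75 ln(0.761905)
  = −0.75 × (-0.271933) = 0.203950 substitutions/site.

0.20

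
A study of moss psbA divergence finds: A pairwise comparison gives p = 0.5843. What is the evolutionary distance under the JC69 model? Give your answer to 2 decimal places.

d = −(3/4) ln(1 − 4p/3) = −0.75 ln(1 − 0.779067) = −0.75 ln(0.220933)
  = −0.75 × (-1.509896) = 1.132422 substitutions/site.

1.13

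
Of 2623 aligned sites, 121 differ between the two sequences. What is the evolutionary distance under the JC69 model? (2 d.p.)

p = 121/2623 ≈ 0.04613.
d = −(3/4) ln(1 − 4p/3) = −0.75 ln(1 − 0.061507) = −0.75 ln(0.938493)
  = −0.75 × (-0.063480) = 0.047610 substitutions/site.

0.05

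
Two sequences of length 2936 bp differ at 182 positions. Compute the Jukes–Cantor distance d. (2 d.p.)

0.06

p = 182/2936 ≈ 0.061989.
d = −(3/4) ln(1 − 4p/3) = −0.75 ln(1 − 0.082652) = −0.75 ln(0.917348)
  = −0.75 × (-0.086268) = 0.064701 substitutions/site.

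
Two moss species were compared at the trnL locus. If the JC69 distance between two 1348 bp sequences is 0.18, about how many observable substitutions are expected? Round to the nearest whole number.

Invert JC69: p = (3/4)(1 − e^(−4d/3)) = 0.75 × (1 − e^(-0.24)) = 0.75 × (1 − 0.786628) = 0.160029.
Expected differing sites = pL ≈ 0.160029 × 1348 = 215.719092 ≈ 216.

216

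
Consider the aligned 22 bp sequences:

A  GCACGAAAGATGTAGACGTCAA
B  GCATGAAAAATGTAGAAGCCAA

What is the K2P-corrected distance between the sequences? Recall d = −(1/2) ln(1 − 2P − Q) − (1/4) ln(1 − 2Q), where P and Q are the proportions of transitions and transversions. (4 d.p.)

0.2153

Of 22 sites, 3 differences are transitions and 1 are transversions, so P = 3/22 ≈ 0.136364 and Q = 1/22 ≈ 0.045455.
Under the Kimura two-parameter model, d = −½ ln(1 − 2P − Q) − ¼ ln(1 − 2Q).
1 − 2P − Q = 0.681817, giving −½ ln(0.681817) = 0.191497.
1 − 2Q = 0.90909, giving −¼ ln(0.90909) = 0.023828.
d = 0.191497 + 0.023828 = 0.215325.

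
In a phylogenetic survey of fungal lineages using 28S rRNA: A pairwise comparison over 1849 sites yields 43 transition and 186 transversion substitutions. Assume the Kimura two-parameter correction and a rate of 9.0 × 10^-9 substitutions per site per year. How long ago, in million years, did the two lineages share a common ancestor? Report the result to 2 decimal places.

P = 43/1849 ≈ 0.023256 and Q = 186/1849 ≈ 0.100595.
Under the Kimura two-parameter model, d = −½ ln(1 − 2P − Q) − ¼ ln(1 − 2Q).
1 − 2P − Q = 0.852893, giving −½ ln(0.852893) = 0.079561.
1 − 2Q = 0.79881, giving −¼ ln(0.79881) = 0.056158.
d = 0.079561 + 0.056158 = 0.135719.
Under a molecular clock d = 2μt, so t = d/(2μ) = 0.135719 / (2 × 9.0 × 10^-9) = 7.54 million years.

7.54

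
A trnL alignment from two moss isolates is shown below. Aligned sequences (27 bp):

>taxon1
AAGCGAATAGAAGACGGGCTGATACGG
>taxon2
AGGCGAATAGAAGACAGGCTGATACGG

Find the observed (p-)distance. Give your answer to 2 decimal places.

The sequences differ at 2 of 27 positions (sites 2, 16).
p = 2/27 = 0.074074… ≈ 0.07 (to 2 d.p.).

0.07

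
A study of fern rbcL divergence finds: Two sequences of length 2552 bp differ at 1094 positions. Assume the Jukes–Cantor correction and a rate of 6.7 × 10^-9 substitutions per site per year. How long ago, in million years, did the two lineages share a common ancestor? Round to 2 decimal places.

p = 1094/2552 ≈ 0.428683.
d = −(3/4) ln(1 − 4p/3) = −0.75 ln(1 − 0.571577) = −0.75 ln(0.428423)
  = −0.75 × (-0.847644) = 0.635733 substitutions/site.
Under a molecular clock d = 2μt, so t = d/(2μ) = 0.635733 / (2 × 6.7 × 10^-9) = 47.44 million years.

47.44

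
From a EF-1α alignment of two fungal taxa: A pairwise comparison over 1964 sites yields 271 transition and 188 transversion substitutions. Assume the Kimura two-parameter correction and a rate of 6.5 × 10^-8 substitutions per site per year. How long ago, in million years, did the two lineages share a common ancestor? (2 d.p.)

P = 271/1964 ≈ 0.137984 and Q = 188/1964 ≈ 0.095723.
Under the Kimura two-parameter model, d = −½ ln(1 − 2P − Q) − ¼ ln(1 − 2Q).
1 − 2P − Q = 0.628309, giving −½ ln(0.628309) = 0.232362.
1 − 2Q = 0.808554, giving −¼ ln(0.808554) = 0.053127.
d = 0.232362 + 0.053127 = 0.285489.
Under a molecular clock d = 2μt, so t = d/(2μ) = 0.285489 / (2 × 6.5 × 10^-8) = 2.20 million years.

2.20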